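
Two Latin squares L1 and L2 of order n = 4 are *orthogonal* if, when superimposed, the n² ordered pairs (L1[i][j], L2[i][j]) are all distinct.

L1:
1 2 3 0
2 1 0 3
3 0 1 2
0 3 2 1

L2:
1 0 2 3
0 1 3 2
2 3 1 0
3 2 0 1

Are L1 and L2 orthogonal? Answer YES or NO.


Form the n² = 16 superimposed pairs (L1[i][j], L2[i][j]), row by row (rows and columns indexed from 0):
row 0: (1,1) (2,0) (3,2) (0,3)
row 1: (2,0) (1,1) (0,3) (3,2)
row 2: (3,2) (0,3) (1,1) (2,0)
row 3: (0,3) (3,2) (2,0) (1,1)
Orthogonality requires all 16 pairs distinct.
But the pair (2,0) repeats: cell (0,1) has L1 = 2, L2 = 0, and cell (1,0) has L1 = 2, L2 = 0.
A repeated pair means some other pair never occurs (only 4 distinct pairs out of 16), so the squares are not orthogonal.
Conclusion: NO.

NO


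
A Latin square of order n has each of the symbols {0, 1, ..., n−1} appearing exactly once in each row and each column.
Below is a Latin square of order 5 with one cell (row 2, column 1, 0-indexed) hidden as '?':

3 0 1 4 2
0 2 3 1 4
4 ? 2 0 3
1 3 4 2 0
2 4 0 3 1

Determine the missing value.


Row 2 contains symbols [0, 2, 3, 4] — missing [1].
Column 1 contains symbols [0, 2, 3, 4] — missing [1].
The missing symbol must appear in both missing sets; intersection = [1].
Therefore the hidden value is 1.

Missing value = 1.


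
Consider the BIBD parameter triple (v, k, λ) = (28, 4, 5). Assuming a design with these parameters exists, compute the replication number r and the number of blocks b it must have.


Any 2-(v, k, λ) BIBD satisfies two necessary conditions:
  (i)  Each point sits in r blocks, and counting incidences through any fixed point gives r(k − 1) = λ(v − 1), so r = λ(v − 1)/(k − 1).
  (ii) Total incidences bk = vr, so b = vr/k.
Step 1: r = λ(v − 1)/(k − 1) = 5·(28 − 1)/(4 − 1) = 5·27/3 = 135/3 = 45.
Step 2: b = vr/k = 28·45/4 = 1260/4 = 315.
Check integrality: r = 45 ∈ Z ✓, b = 315 ∈ Z ✓.
(These identities are necessary conditions: they determine r and b for any design with these parameters, but do not by themselves prove that one exists.)

r = 45, b = 315.


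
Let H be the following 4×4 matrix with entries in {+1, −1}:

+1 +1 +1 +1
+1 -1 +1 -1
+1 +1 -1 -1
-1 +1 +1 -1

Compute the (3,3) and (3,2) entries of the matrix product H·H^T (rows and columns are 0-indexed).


Row 2 of H: [1, 1, -1, -1].
Row 3 of H: [-1, 1, 1, -1].
(H·H^T)[3][3] = Σ_j H[3][j]·H[3][j] = (-1)² + (1)² + (1)² + (-1)² = 1 + 1 + 1 + 1 = 4.
(H·H^T)[3][2] = Σ_j H[3][j]·H[2][j] = (-1)·(1) + (1)·(1) + (1)·(-1) + (-1)·(-1) = -1 + 1 + -1 + 1 = 0.
So rows 3 and 2 are orthogonal; the diagonal entry equals n = 4.

(3,3) entry = 4; (3,2) entry = 0.


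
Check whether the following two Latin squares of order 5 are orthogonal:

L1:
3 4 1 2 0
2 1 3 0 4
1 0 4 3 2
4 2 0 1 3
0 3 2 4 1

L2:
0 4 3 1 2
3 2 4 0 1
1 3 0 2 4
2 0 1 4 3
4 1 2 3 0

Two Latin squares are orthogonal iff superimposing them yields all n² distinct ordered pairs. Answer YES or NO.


Form the n² = 25 superimposed pairs (L1[i][j], L2[i][j]), row by row (rows and columns indexed from 0):
row 0: (3,0) (4,4) (1,3) (2,1) (0,2)
row 1: (2,3) (1,2) (3,4) (0,0) (4,1)
row 2: (1,1) (0,3) (4,0) (3,2) (2,4)
row 3: (4,2) (2,0) (0,1) (1,4) (3,3)
row 4: (0,4) (3,1) (2,2) (4,3) (1,0)
Orthogonality requires all 25 pairs distinct.
Check by first coordinate: for each symbol s of L1, list the L2 entries in the n cells where L1 = s; they must all differ.
  L1 = 0: L2 entries (in reading order) 2, 0, 3, 1, 4 — all 5 distinct ✓
  L1 = 1: L2 entries (in reading order) 3, 2, 1, 4, 0 — all 5 distinct ✓
  L1 = 2: L2 entries (in reading order) 1, 3, 4, 0, 2 — all 5 distinct ✓
  L1 = 3: L2 entries (in reading order) 0, 4, 2, 3, 1 — all 5 distinct ✓
  L1 = 4: L2 entries (in reading order) 4, 1, 0, 2, 3 — all 5 distinct ✓
Every symbol of L1 meets every symbol of L2 exactly once, so all 25 pairs are distinct (25 of 25).
Conclusion: YES.

YES


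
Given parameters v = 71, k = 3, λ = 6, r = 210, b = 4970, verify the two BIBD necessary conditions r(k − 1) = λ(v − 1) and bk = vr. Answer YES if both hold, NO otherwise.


Condition (i): r(k − 1) = 210·2 = 420; λ(v − 1) = 6·70 = 420. Match? YES.
Condition (ii): bk = 4970·3 = 14910; vr = 71·210 = 14910. Match? YES.
Both conditions hold? YES.

YES


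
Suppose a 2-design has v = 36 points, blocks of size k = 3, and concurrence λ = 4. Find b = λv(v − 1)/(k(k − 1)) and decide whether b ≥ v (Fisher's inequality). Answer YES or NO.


r = λ(v − 1)/(k − 1) = 4·35/2 = 70.
b = vr/k = 36·70/3 = 840.
Fisher's inequality: b ≥ v ⇔ 840 ≥ 36? YES.

YES


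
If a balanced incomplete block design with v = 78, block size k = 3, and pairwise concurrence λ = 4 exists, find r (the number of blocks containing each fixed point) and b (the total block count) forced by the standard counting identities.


Any 2-(v, k, λ) BIBD satisfies two necessary conditions:
  (i)  Each point sits in r blocks, and counting incidences through any fixed point gives r(k − 1) = λ(v − 1), so r = λ(v − 1)/(k − 1).
  (ii) Total incidences bk = vr, so b = vr/k.
Step 1: r = λ(v − 1)/(k − 1) = 4·(78 − 1)/(3 − 1) = 4·77/2 = 308/2 = 154.
Step 2: b = vr/k = 78·154/3 = 12012/3 = 4004.
Check integrality: r = 154 ∈ Z ✓, b = 4004 ∈ Z ✓.
(These identities are necessary conditions: they determine r and b for any design with these parameters, but do not by themselves prove that one exists.)

r = 154, b = 4004.


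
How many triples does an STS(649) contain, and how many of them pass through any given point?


An STS(v) is a 2-(v, 3, 1) BIBD: block size k = 3, λ = 1.
Replication: r(k − 1) = λ(v − 1) ⇒ r·2 = 649 − 1 = 648 ⇒ r = 324.
Block count: b = v(v − 1)/6 = 649·648/6 = 420552/6 = 70092.

r = 324, b = 70092.


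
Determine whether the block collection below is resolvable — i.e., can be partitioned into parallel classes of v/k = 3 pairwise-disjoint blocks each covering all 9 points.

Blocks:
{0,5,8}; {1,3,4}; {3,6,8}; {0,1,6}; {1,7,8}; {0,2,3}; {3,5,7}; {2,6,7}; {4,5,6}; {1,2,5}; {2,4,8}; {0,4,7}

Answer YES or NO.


v = 9, block size k = 3, number of blocks = 12.
For resolvability, blocks must partition into parallel classes of size v/k = 3.
Total blocks must therefore be a multiple of 3: 12 = 3·4 + 0 ⇒ divisible ✓.
Greedy packing gives 4 candidate class(es). Each should be a full parallel class (size 3, covers all 9 points).
  Class 1 (3 blocks): {0,5,8}; {1,3,4}; {2,6,7}. Points covered: [0, 1, 2, 3, 4, 5, 6, 7, 8].
  Class 2 (3 blocks): {3,6,8}; {1,2,5}; {0,4,7}. Points covered: [0, 1, 2, 3, 4, 5, 6, 7, 8].
  Class 3 (3 blocks): {0,1,6}; {3,5,7}; {2,4,8}. Points covered: [0, 1, 2, 3, 4, 5, 6, 7, 8].
  Class 4 (3 blocks): {1,7,8}; {0,2,3}; {4,5,6}. Points covered: [0, 1, 2, 3, 4, 5, 6, 7, 8].
All classes full (size 3)? YES. All classes cover every point? YES.
Resolvable? YES.

YES


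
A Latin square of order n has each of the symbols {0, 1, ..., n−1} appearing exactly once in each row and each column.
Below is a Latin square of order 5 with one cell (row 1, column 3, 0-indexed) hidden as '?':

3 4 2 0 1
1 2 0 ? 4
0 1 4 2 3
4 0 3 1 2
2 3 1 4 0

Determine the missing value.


Row 1 contains symbols [0, 1, 2, 4] — missing [3].
Column 3 contains symbols [0, 1, 2, 4] — missing [3].
The missing symbol must appear in both missing sets; intersection = [3].
Therefore the hidden value is 3.

Missing value = 3.


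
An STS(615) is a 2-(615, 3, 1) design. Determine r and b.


An STS(v) is a 2-(v, 3, 1) BIBD: block size k = 3, λ = 1.
Replication: r(k − 1) = λ(v − 1) ⇒ r·2 = 615 − 1 = 614 ⇒ r = 307.
Block count: bk = vr ⇒ b·3 = 615·307 = 188805 ⇒ b = 62935.
(Check via b = v(v − 1)/6 = 615·614/6 = 377610/6 = 62935.)

r = 307, b = 62935.


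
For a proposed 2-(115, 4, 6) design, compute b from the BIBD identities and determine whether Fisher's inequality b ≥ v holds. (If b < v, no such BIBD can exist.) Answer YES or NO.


r = λ(v − 1)/(k − 1) = 6·114/3 = 228.
b = vr/k = 115·228/4 = 6555.
Fisher's inequality: b ≥ v ⇔ 6555 ≥ 115? YES.

YES


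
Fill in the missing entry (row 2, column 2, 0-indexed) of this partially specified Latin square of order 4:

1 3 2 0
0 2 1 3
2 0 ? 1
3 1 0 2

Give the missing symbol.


Row 2 contains symbols [0, 1, 2] — missing [3].
Column 2 contains symbols [0, 1, 2] — missing [3].
The missing symbol must appear in both missing sets; intersection = [3].
Therefore the hidden value is 3.

Missing value = 3.


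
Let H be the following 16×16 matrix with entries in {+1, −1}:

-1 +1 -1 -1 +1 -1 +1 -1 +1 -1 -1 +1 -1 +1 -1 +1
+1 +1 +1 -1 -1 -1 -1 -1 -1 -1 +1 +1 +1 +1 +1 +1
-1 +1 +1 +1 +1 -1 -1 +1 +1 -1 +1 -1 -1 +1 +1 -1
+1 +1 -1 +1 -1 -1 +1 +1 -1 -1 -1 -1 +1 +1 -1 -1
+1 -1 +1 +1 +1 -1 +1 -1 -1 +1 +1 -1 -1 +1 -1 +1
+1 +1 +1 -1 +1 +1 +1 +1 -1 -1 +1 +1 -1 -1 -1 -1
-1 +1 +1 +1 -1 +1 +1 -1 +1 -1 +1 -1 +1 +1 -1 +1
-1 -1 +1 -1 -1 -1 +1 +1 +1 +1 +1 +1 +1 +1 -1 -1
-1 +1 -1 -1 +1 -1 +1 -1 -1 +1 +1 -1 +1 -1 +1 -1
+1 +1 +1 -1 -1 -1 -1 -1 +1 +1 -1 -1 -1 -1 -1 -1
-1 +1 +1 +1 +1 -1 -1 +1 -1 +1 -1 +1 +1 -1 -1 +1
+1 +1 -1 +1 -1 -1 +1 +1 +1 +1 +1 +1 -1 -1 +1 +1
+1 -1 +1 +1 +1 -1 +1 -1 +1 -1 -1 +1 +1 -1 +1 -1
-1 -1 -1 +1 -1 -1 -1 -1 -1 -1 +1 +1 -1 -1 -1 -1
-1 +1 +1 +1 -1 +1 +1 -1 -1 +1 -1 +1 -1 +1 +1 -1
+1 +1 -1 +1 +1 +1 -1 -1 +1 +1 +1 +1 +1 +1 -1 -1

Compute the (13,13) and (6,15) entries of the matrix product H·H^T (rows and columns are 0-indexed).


Row 6 of H: [-1, 1, 1, 1, -1, 1, 1, -1, 1, -1, 1, -1, 1, 1, -1, 1].
Row 13 of H: [-1, -1, -1, 1, -1, -1, -1, -1, -1, -1, 1, 1, -1, -1, -1, -1].
Row 15 of H: [1, 1, -1, 1, 1, 1, -1, -1, 1, 1, 1, 1, 1, 1, -1, -1].
(H·H^T)[13][13] = Σ_j H[13][j]·H[13][j] = (-1)² + (-1)² + (-1)² + (1)² + (-1)² + (-1)² + (-1)² + (-1)² + (-1)² + (-1)² + (1)² + (1)² + (-1)² + (-1)² + (-1)² + (-1)² = 1 + 1 + 1 + 1 + 1 + 1 + 1 + 1 + 1 + 1 + 1 + 1 + 1 + 1 + 1 + 1 = 16.
(H·H^T)[6][15] = Σ_j H[6][j]·H[15][j] = (-1)·(1) + (1)·(1) + (1)·(-1) + (1)·(1) + (-1)·(1) + (1)·(1) + (1)·(-1) + (-1)·(-1) + (1)·(1) + (-1)·(1) + (1)·(1) + (-1)·(1) + (1)·(1) + (1)·(1) + (-1)·(-1) + (1)·(-1) = -1 + 1 + -1 + 1 + -1 + 1 + -1 + 1 + 1 + -1 + 1 + -1 + 1 + 1 + 1 + -1 = 2.
Rows 6 and 15 are not orthogonal (dot product = 2 ≠ 0), so H is not a Hadamard matrix.

(13,13) entry = 16; (6,15) entry = 2.


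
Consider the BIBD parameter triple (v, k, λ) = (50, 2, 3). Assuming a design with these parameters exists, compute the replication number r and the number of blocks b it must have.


Any 2-(v, k, λ) BIBD satisfies two necessary conditions:
  (i)  Each point sits in r blocks, and counting incidences through any fixed point gives r(k − 1) = λ(v − 1), so r = λ(v − 1)/(k − 1).
  (ii) Total incidences bk = vr, so b = vr/k.
Step 1: r = λ(v − 1)/(k − 1) = 3·(50 − 1)/(2 − 1) = 3·49/1 = 147/1 = 147.
Step 2: b = vr/k = 50·147/2 = 7350/2 = 3675.
Check integrality: r = 147 ∈ Z ✓, b = 3675 ∈ Z ✓.
(These identities are necessary conditions: they determine r and b for any design with these parameters, but do not by themselves prove that one exists.)

r = 147, b = 3675.


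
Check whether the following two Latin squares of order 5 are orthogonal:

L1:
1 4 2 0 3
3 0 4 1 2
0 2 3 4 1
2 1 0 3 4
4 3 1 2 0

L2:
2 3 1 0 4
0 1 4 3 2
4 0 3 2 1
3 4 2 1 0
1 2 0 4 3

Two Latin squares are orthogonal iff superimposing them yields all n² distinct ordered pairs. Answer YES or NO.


Form the n² = 25 superimposed pairs (L1[i][j], L2[i][j]), row by row (rows and columns indexed from 0):
row 0: (1,2) (4,3) (2,1) (0,0) (3,4)
row 1: (3,0) (0,1) (4,4) (1,3) (2,2)
row 2: (0,4) (2,0) (3,3) (4,2) (1,1)
row 3: (2,3) (1,4) (0,2) (3,1) (4,0)
row 4: (4,1) (3,2) (1,0) (2,4) (0,3)
Orthogonality requires all 25 pairs distinct.
Check by first coordinate: for each symbol s of L1, list the L2 entries in the n cells where L1 = s; they must all differ.
  L1 = 0: L2 entries (in reading order) 0, 1, 4, 2, 3 — all 5 distinct ✓
  L1 = 1: L2 entries (in reading order) 2, 3, 1, 4, 0 — all 5 distinct ✓
  L1 = 2: L2 entries (in reading order) 1, 2, 0, 3, 4 — all 5 distinct ✓
  L1 = 3: L2 entries (in reading order) 4, 0, 3, 1, 2 — all 5 distinct ✓
  L1 = 4: L2 entries (in reading order) 3, 4, 2, 0, 1 — all 5 distinct ✓
Every symbol of L1 meets every symbol of L2 exactly once, so all 25 pairs are distinct (25 of 25).
Conclusion: YES.

YES


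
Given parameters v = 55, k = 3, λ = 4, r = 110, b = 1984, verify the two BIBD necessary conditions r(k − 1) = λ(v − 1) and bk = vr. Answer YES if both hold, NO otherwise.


Condition (i): r(k − 1) = 110·2 = 220; λ(v − 1) = 4·54 = 216. Match? NO.
Condition (ii): bk = 1984·3 = 5952; vr = 55·110 = 6050. Match? NO.
Both conditions hold? NO.

NO


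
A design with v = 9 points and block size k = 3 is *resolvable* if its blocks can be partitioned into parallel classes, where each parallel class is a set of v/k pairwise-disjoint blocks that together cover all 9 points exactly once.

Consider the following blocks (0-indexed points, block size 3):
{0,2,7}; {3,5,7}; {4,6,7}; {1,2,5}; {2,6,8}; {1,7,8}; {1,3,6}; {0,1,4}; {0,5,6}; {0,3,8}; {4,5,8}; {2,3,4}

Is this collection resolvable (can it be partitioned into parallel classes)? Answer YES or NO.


v = 9, block size k = 3, number of blocks = 12.
For resolvability, blocks must partition into parallel classes of size v/k = 3.
Total blocks must therefore be a multiple of 3: 12 = 3·4 + 0 ⇒ divisible ✓.
Greedy packing gives 4 candidate class(es). Each should be a full parallel class (size 3, covers all 9 points).
  Class 1 (3 blocks): {0,2,7}; {1,3,6}; {4,5,8}. Points covered: [0, 1, 2, 3, 4, 5, 6, 7, 8].
  Class 2 (3 blocks): {3,5,7}; {2,6,8}; {0,1,4}. Points covered: [0, 1, 2, 3, 4, 5, 6, 7, 8].
  Class 3 (3 blocks): {4,6,7}; {1,2,5}; {0,3,8}. Points covered: [0, 1, 2, 3, 4, 5, 6, 7, 8].
  Class 4 (3 blocks): {1,7,8}; {0,5,6}; {2,3,4}. Points covered: [0, 1, 2, 3, 4, 5, 6, 7, 8].
All classes full (size 3)? YES. All classes cover every point? YES.
Resolvable? YES.

YES


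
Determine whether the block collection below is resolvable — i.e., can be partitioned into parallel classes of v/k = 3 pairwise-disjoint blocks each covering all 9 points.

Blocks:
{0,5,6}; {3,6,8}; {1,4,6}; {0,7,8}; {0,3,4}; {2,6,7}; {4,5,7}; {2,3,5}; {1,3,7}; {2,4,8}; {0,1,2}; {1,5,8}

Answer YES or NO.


v = 9, block size k = 3, number of blocks = 12.
For resolvability, blocks must partition into parallel classes of size v/k = 3.
Total blocks must therefore be a multiple of 3: 12 = 3·4 + 0 ⇒ divisible ✓.
Greedy packing gives 4 candidate class(es). Each should be a full parallel class (size 3, covers all 9 points).
  Class 1 (3 blocks): {0,5,6}; {1,3,7}; {2,4,8}. Points covered: [0, 1, 2, 3, 4, 5, 6, 7, 8].
  Class 2 (3 blocks): {3,6,8}; {4,5,7}; {0,1,2}. Points covered: [0, 1, 2, 3, 4, 5, 6, 7, 8].
  Class 3 (3 blocks): {1,4,6}; {0,7,8}; {2,3,5}. Points covered: [0, 1, 2, 3, 4, 5, 6, 7, 8].
  Class 4 (3 blocks): {0,3,4}; {2,6,7}; {1,5,8}. Points covered: [0, 1, 2, 3, 4, 5, 6, 7, 8].
All classes full (size 3)? YES. All classes cover every point? YES.
Resolvable? YES.

YES


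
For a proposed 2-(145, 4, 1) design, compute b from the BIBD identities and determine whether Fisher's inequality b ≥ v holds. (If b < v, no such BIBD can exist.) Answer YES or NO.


r = λ(v − 1)/(k − 1) = 1·144/3 = 48.
b = vr/k = 145·48/4 = 1740.
Fisher's inequality: b ≥ v ⇔ 1740 ≥ 145? YES.

YES


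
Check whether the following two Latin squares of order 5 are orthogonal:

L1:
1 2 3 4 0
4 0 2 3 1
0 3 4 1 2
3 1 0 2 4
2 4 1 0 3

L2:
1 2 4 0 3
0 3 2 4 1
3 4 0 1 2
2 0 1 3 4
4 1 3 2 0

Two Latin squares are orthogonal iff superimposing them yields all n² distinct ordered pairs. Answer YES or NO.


Form the n² = 25 superimposed pairs (L1[i][j], L2[i][j]), row by row (rows and columns indexed from 0):
row 0: (1,1) (2,2) (3,4) (4,0) (0,3)
row 1: (4,0) (0,3) (2,2) (3,4) (1,1)
row 2: (0,3) (3,4) (4,0) (1,1) (2,2)
row 3: (3,2) (1,0) (0,1) (2,3) (4,4)
row 4: (2,4) (4,1) (1,3) (0,2) (3,0)
Orthogonality requires all 25 pairs distinct.
But the pair (4,0) repeats: cell (0,3) has L1 = 4, L2 = 0, and cell (1,0) has L1 = 4, L2 = 0.
A repeated pair means some other pair never occurs (only 15 distinct pairs out of 25), so the squares are not orthogonal.
Conclusion: NO.

NO


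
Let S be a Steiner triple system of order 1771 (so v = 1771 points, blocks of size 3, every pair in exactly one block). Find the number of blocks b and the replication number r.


An STS(v) is a 2-(v, 3, 1) BIBD: block size k = 3, λ = 1.
Replication: r(k − 1) = λ(v − 1) ⇒ r·2 = 1771 − 1 = 1770 ⇒ r = 885.
Block count: bk = vr ⇒ b·3 = 1771·885 = 1567335 ⇒ b = 522445.
(Check via b = v(v − 1)/6 = 1771·1770/6 = 3134670/6 = 522445.)

r = 885, b = 522445.


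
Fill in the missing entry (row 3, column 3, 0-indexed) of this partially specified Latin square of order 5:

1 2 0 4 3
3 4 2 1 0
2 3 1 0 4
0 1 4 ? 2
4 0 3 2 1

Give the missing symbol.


Row 3 contains symbols [0, 1, 2, 4] — missing [3].
Column 3 contains symbols [0, 1, 2, 4] — missing [3].
The missing symbol must appear in both missing sets; intersection = [3].
Therefore the hidden value is 3.

Missing value = 3.


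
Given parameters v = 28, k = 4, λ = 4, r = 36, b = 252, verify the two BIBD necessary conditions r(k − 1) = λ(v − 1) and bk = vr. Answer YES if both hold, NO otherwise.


Condition (i): r(k − 1) = 36·3 = 108; λ(v − 1) = 4·27 = 108. Match? YES.
Condition (ii): bk = 252·4 = 1008; vr = 28·36 = 1008. Match? YES.
Both conditions hold? YES.

YES


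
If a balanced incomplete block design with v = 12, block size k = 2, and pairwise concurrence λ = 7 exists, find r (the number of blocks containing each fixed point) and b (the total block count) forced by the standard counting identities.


Any 2-(v, k, λ) BIBD satisfies two necessary conditions:
  (i)  Each point sits in r blocks, and counting incidences through any fixed point gives r(k − 1) = λ(v − 1), so r = λ(v − 1)/(k − 1).
  (ii) Total incidences bk = vr, so b = vr/k.
Step 1: r = λ(v − 1)/(k − 1) = 7·(12 − 1)/(2 − 1) = 7·11/1 = 77/1 = 77.
Step 2: b = vr/k = 12·77/2 = 924/2 = 462.
Check integrality: r = 77 ∈ Z ✓, b = 462 ∈ Z ✓.
(These identities are necessary conditions: they determine r and b for any design with these parameters, but do not by themselves prove that one exists.)

r = 77, b = 462.


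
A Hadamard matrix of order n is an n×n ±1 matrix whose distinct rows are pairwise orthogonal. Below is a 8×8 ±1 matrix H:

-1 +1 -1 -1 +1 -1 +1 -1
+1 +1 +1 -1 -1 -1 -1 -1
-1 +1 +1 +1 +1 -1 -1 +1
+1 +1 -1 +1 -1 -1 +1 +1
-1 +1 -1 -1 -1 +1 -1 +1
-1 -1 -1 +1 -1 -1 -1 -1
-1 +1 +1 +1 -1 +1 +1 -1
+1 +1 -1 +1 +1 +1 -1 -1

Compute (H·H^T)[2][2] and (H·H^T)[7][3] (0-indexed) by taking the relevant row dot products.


Row 2 of H: [-1, 1, 1, 1, 1, -1, -1, 1].
Row 3 of H: [1, 1, -1, 1, -1, -1, 1, 1].
Row 7 of H: [1, 1, -1, 1, 1, 1, -1, -1].
(H·H^T)[2][2] = Σ_j H[2][j]·H[2][j] = (-1)² + (1)² + (1)² + (1)² + (1)² + (-1)² + (-1)² + (1)² = 1 + 1 + 1 + 1 + 1 + 1 + 1 + 1 = 8.
(H·H^T)[7][3] = Σ_j H[7][j]·H[3][j] = (1)·(1) + (1)·(1) + (-1)·(-1) + (1)·(1) + (1)·(-1) + (1)·(-1) + (-1)·(1) + (-1)·(1) = 1 + 1 + 1 + 1 + -1 + -1 + -1 + -1 = 0.
So rows 7 and 3 are orthogonal; the diagonal entry equals n = 8.

(2,2) entry = 8; (7,3) entry = 0.


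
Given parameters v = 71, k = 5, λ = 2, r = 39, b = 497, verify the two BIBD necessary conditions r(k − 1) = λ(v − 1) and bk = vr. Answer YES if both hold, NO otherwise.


Condition (i): r(k − 1) = 39·4 = 156; λ(v − 1) = 2·70 = 140. Match? NO.
Condition (ii): bk = 497·5 = 2485; vr = 71·39 = 2769. Match? NO.
Both conditions hold? NO.

NO


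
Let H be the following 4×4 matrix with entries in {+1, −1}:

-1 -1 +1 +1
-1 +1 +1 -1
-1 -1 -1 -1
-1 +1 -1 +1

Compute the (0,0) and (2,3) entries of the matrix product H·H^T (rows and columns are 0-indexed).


Row 0 of H: [-1, -1, 1, 1].
Row 2 of H: [-1, -1, -1, -1].
Row 3 of H: [-1, 1, -1, 1].
(H·H^T)[0][0] = Σ_j H[0][j]·H[0][j] = (-1)² + (-1)² + (1)² + (1)² = 1 + 1 + 1 + 1 = 4.
(H·H^T)[2][3] = Σ_j H[2][j]·H[3][j] = (-1)·(-1) + (-1)·(1) + (-1)·(-1) + (-1)·(1) = 1 + -1 + 1 + -1 = 0.
So rows 2 and 3 are orthogonal; the diagonal entry equals n = 4.

(0,0) entry = 4; (2,3) entry = 0.


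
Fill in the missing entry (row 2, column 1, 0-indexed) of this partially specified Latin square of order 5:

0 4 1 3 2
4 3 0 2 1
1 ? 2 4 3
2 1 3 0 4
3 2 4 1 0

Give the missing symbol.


Row 2 contains symbols [1, 2, 3, 4] — missing [0].
Column 1 contains symbols [1, 2, 3, 4] — missing [0].
The missing symbol must appear in both missing sets; intersection = [0].
Therefore the hidden value is 0.

Missing value = 0.


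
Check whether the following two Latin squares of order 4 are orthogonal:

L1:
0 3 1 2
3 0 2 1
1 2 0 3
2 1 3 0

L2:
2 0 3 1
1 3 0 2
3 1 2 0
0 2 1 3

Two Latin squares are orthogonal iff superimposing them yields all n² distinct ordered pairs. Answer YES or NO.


Form the n² = 16 superimposed pairs (L1[i][j], L2[i][j]), row by row (rows and columns indexed from 0):
row 0: (0,2) (3,0) (1,3) (2,1)
row 1: (3,1) (0,3) (2,0) (1,2)
row 2: (1,3) (2,1) (0,2) (3,0)
row 3: (2,0) (1,2) (3,1) (0,3)
Orthogonality requires all 16 pairs distinct.
But the pair (1,3) repeats: cell (0,2) has L1 = 1, L2 = 3, and cell (2,0) has L1 = 1, L2 = 3.
A repeated pair means some other pair never occurs (only 8 distinct pairs out of 16), so the squares are not orthogonal.
Conclusion: NO.

NO


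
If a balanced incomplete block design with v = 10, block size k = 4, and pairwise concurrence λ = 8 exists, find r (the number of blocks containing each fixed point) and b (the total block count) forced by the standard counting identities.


Any 2-(v, k, λ) BIBD satisfies two necessary conditions:
  (i)  Each point sits in r blocks, and counting incidences through any fixed point gives r(k − 1) = λ(v − 1), so r = λ(v − 1)/(k − 1).
  (ii) Total incidences bk = vr, so b = vr/k.
Step 1: r = λ(v − 1)/(k − 1) = 8·(10 − 1)/(4 − 1) = 8·9/3 = 72/3 = 24.
Step 2: b = vr/k = 10·24/4 = 240/4 = 60.
Check integrality: r = 24 ∈ Z ✓, b = 60 ∈ Z ✓.
(These identities are necessary conditions: they determine r and b for any design with these parameters, but do not by themselves prove that one exists.)

r = 24, b = 60.


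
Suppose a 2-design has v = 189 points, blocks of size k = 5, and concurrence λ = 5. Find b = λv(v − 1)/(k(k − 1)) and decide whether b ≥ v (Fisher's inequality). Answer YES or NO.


b = λv(v − 1)/(k(k − 1)) = 5·189·188/(5·4) = 177660/20 = 8883.
Compare with v = 189: b ≥ v, so Fisher's inequality holds.

YES


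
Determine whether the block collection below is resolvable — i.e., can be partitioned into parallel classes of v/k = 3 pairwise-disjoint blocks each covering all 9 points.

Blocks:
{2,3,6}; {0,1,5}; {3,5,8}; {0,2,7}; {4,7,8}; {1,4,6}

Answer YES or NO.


v = 9, block size k = 3, number of blocks = 6.
For resolvability, blocks must partition into parallel classes of size v/k = 3.
Total blocks must therefore be a multiple of 3: 6 = 3·2 + 0 ⇒ divisible ✓.
Greedy packing gives 2 candidate class(es). Each should be a full parallel class (size 3, covers all 9 points).
  Class 1 (3 blocks): {2,3,6}; {0,1,5}; {4,7,8}. Points covered: [0, 1, 2, 3, 4, 5, 6, 7, 8].
  Class 2 (3 blocks): {3,5,8}; {0,2,7}; {1,4,6}. Points covered: [0, 1, 2, 3, 4, 5, 6, 7, 8].
All classes full (size 3)? YES. All classes cover every point? YES.
Resolvable? YES.

YES


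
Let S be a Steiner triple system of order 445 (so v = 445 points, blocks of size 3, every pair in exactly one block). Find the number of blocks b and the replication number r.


An STS(v) is a 2-(v, 3, 1) BIBD: block size k = 3, λ = 1.
Replication: r(k − 1) = λ(v − 1) ⇒ r·2 = 445 − 1 = 444 ⇒ r = 222.
Block count: b = v(v − 1)/6 = 445·444/6 = 197580/6 = 32930.
(Check via bk = vr: 32930·3 = 98790 = 445·222 = 98790 ✓.)

r = 222, b = 32930.


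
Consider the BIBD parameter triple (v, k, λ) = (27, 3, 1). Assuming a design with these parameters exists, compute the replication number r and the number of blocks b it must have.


Any 2-(v, k, λ) BIBD satisfies two necessary conditions:
  (i)  Each point sits in r blocks, and counting incidences through any fixed point gives r(k − 1) = λ(v − 1), so r = λ(v − 1)/(k − 1).
  (ii) Total incidences bk = vr, so b = vr/k.
Step 1: r = λ(v − 1)/(k − 1) = 1·(27 − 1)/(3 − 1) = 1·26/2 = 26/2 = 13.
Step 2: b = vr/k = 27·13/3 = 351/3 = 117.
Check integrality: r = 13 ∈ Z ✓, b = 117 ∈ Z ✓.
(These identities are necessary conditions: they determine r and b for any design with these parameters, but do not by themselves prove that one exists.)

r = 13, b = 117.


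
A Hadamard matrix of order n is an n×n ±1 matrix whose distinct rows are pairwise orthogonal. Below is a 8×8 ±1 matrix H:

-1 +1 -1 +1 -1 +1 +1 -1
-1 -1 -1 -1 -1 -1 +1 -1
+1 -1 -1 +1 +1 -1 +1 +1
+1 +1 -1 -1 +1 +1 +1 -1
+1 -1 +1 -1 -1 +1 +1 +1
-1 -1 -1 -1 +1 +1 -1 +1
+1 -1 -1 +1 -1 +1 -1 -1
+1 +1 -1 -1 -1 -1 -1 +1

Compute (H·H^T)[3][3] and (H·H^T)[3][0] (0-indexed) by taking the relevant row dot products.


Row 0 of H: [-1, 1, -1, 1, -1, 1, 1, -1].
Row 3 of H: [1, 1, -1, -1, 1, 1, 1, -1].
(H·H^T)[3][3] = Σ_j H[3][j]·H[3][j] = (1)² + (1)² + (-1)² + (-1)² + (1)² + (1)² + (1)² + (-1)² = 1 + 1 + 1 + 1 + 1 + 1 + 1 + 1 = 8.
(H·H^T)[3][0] = Σ_j H[3][j]·H[0][j] = (1)·(-1) + (1)·(1) + (-1)·(-1) + (-1)·(1) + (1)·(-1) + (1)·(1) + (1)·(1) + (-1)·(-1) = -1 + 1 + 1 + -1 + -1 + 1 + 1 + 1 = 2.
Rows 3 and 0 are not orthogonal (dot product = 2 ≠ 0), so H is not a Hadamard matrix.

(3,3) entry = 8; (3,0) entry = 2.


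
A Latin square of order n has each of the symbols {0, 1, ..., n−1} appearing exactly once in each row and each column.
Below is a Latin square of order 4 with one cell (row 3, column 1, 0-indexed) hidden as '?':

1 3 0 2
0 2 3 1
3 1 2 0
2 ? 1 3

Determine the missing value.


Row 3 contains symbols [1, 2, 3] — missing [0].
Column 1 contains symbols [1, 2, 3] — missing [0].
The missing symbol must appear in both missing sets; intersection = [0].
Therefore the hidden value is 0.

Missing value = 0.


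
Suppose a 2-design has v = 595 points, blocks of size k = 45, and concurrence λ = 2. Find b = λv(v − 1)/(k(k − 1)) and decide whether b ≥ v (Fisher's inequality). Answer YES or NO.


b = λv(v − 1)/(k(k − 1)) = 2·595·594/(45·44) = 706860/1980 = 357.
Compare with v = 595: b < v, so Fisher's inequality fails.

NO


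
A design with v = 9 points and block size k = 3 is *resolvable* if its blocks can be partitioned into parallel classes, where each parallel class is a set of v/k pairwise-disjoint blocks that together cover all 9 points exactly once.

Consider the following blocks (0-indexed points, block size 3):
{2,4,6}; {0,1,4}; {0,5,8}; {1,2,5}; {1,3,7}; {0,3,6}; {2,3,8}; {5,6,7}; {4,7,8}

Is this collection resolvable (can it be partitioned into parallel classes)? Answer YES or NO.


v = 9, block size k = 3, number of blocks = 9.
For resolvability, blocks must partition into parallel classes of size v/k = 3.
Total blocks must therefore be a multiple of 3: 9 = 3·3 + 0 ⇒ divisible ✓.
Greedy packing gives 3 candidate class(es). Each should be a full parallel class (size 3, covers all 9 points).
  Class 1 (3 blocks): {2,4,6}; {0,5,8}; {1,3,7}. Points covered: [0, 1, 2, 3, 4, 5, 6, 7, 8].
  Class 2 (3 blocks): {0,1,4}; {2,3,8}; {5,6,7}. Points covered: [0, 1, 2, 3, 4, 5, 6, 7, 8].
  Class 3 (3 blocks): {1,2,5}; {0,3,6}; {4,7,8}. Points covered: [0, 1, 2, 3, 4, 5, 6, 7, 8].
All classes full (size 3)? YES. All classes cover every point? YES.
Resolvable? YES.

YES


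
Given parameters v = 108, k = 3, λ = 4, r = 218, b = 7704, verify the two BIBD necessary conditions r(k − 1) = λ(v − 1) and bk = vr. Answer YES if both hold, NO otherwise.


Condition (i): r(k − 1) = 218·2 = 436; λ(v − 1) = 4·107 = 428. Match? NO.
Condition (ii): bk = 7704·3 = 23112; vr = 108·218 = 23544. Match? NO.
Both conditions hold? NO.

NO


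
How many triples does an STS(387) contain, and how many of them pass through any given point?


An STS(v) is a 2-(v, 3, 1) BIBD: block size k = 3, λ = 1.
Replication: r(k − 1) = λ(v − 1) ⇒ r·2 = 387 − 1 = 386 ⇒ r = 193.
Block count: b = v(v − 1)/6 = 387·386/6 = 149382/6 = 24897.

r = 193, b = 24897.


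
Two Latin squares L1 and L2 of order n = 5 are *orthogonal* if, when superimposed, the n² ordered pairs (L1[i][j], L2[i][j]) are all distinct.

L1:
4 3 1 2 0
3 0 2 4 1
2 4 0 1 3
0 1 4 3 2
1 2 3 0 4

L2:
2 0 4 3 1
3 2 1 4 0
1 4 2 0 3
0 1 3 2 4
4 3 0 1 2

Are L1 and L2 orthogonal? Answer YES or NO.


Form the n² = 25 superimposed pairs (L1[i][j], L2[i][j]), row by row (rows and columns indexed from 0):
row 0: (4,2) (3,0) (1,4) (2,3) (0,1)
row 1: (3,3) (0,2) (2,1) (4,4) (1,0)
row 2: (2,1) (4,4) (0,2) (1,0) (3,3)
row 3: (0,0) (1,1) (4,3) (3,2) (2,4)
row 4: (1,4) (2,3) (3,0) (0,1) (4,2)
Orthogonality requires all 25 pairs distinct.
But the pair (2,1) repeats: cell (1,2) has L1 = 2, L2 = 1, and cell (2,0) has L1 = 2, L2 = 1.
A repeated pair means some other pair never occurs (only 15 distinct pairs out of 25), so the squares are not orthogonal.
Conclusion: NO.

NO


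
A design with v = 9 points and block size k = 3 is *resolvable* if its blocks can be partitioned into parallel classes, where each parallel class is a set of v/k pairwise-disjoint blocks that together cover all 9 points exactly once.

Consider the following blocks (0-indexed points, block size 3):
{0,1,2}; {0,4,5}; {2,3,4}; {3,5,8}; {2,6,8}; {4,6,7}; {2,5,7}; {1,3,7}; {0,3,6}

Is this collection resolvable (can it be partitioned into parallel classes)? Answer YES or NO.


v = 9, block size k = 3, number of blocks = 9.
For resolvability, blocks must partition into parallel classes of size v/k = 3.
Total blocks must therefore be a multiple of 3: 9 = 3·3 + 0 ⇒ divisible ✓.
Consider block {2,3,4}. It intersects every other block in the collection, so no parallel class of size 3 can contain it.
Since every block must belong to some parallel class in a resolution, the collection cannot be partitioned into parallel classes.
Resolvable? NO.

NO


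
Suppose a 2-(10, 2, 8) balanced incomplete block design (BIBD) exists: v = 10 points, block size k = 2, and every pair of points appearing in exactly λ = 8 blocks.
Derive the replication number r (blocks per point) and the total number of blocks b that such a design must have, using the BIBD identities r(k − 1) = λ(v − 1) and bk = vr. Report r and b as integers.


Any 2-(v, k, λ) BIBD satisfies two necessary conditions:
  (i)  Each point sits in r blocks, and counting incidences through any fixed point gives r(k − 1) = λ(v − 1), so r = λ(v − 1)/(k − 1).
  (ii) Total incidences bk = vr, so b = vr/k.
Step 1: r = λ(v − 1)/(k − 1) = 8·(10 − 1)/(2 − 1) = 8·9/1 = 72/1 = 72.
Step 2: b = vr/k = 10·72/2 = 720/2 = 360.
Check integrality: r = 72 ∈ Z ✓, b = 360 ∈ Z ✓.
(These identities are necessary conditions: they determine r and b for any design with these parameters, but do not by themselves prove that one exists.)

r = 72, b = 360.


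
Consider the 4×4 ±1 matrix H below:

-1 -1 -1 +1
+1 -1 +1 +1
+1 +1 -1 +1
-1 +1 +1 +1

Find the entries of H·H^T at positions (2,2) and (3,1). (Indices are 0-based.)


Row 1 of H: [1, -1, 1, 1].
Row 2 of H: [1, 1, -1, 1].
Row 3 of H: [-1, 1, 1, 1].
(H·H^T)[2][2] = Σ_j H[2][j]·H[2][j] = (1)² + (1)² + (-1)² + (1)² = 1 + 1 + 1 + 1 = 4.
(H·H^T)[3][1] = Σ_j H[3][j]·H[1][j] = (-1)·(1) + (1)·(-1) + (1)·(1) + (1)·(1) = -1 + -1 + 1 + 1 = 0.
So rows 3 and 1 are orthogonal; the diagonal entry equals n = 4.

(2,2) entry = 4; (3,1) entry = 0.


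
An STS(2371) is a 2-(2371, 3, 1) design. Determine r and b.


An STS(v) is a 2-(v, 3, 1) BIBD: block size k = 3, λ = 1.
Replication: r(k − 1) = λ(v − 1) ⇒ r·2 = 2371 − 1 = 2370 ⇒ r = 1185.
Block count: bk = vr ⇒ b·3 = 2371·1185 = 2809635 ⇒ b = 936545.

r = 1185, b = 936545.


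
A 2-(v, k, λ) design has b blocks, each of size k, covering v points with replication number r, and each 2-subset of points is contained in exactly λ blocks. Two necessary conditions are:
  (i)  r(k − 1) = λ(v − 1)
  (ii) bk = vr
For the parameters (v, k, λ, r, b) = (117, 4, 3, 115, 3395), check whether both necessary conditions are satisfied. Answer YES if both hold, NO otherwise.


Condition (i): r(k − 1) = 115·3 = 345; λ(v − 1) = 3·116 = 348. Match? NO.
Condition (ii): bk = 3395·4 = 13580; vr = 117·115 = 13455. Match? NO.
Both conditions hold? NO.

NO


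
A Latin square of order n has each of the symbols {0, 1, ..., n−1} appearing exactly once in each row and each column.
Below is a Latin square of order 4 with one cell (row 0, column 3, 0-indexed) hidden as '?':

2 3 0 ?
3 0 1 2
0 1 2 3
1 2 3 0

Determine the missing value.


Row 0 contains symbols [0, 2, 3] — missing [1].
Column 3 contains symbols [0, 2, 3] — missing [1].
The missing symbol must appear in both missing sets; intersection = [1].
Therefore the hidden value is 1.

Missing value = 1.


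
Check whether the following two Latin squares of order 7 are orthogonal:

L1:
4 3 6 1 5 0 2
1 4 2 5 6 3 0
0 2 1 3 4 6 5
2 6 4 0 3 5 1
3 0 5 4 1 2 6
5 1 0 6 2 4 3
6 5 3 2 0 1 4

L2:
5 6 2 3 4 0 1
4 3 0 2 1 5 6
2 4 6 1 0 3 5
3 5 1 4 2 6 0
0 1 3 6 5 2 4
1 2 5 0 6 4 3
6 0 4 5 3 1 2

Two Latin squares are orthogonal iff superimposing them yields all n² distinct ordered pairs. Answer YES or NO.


Form the n² = 49 superimposed pairs (L1[i][j], L2[i][j]), row by row (rows and columns indexed from 0):
row 0: (4,5) (3,6) (6,2) (1,3) (5,4) (0,0) (2,1)
row 1: (1,4) (4,3) (2,0) (5,2) (6,1) (3,5) (0,6)
row 2: (0,2) (2,4) (1,6) (3,1) (4,0) (6,3) (5,5)
row 3: (2,3) (6,5) (4,1) (0,4) (3,2) (5,6) (1,0)
row 4: (3,0) (0,1) (5,3) (4,6) (1,5) (2,2) (6,4)
row 5: (5,1) (1,2) (0,5) (6,0) (2,6) (4,4) (3,3)
row 6: (6,6) (5,0) (3,4) (2,5) (0,3) (1,1) (4,2)
Orthogonality requires all 49 pairs distinct.
Check by first coordinate: for each symbol s of L1, list the L2 entries in the n cells where L1 = s; they must all differ.
  L1 = 0: L2 entries (in reading order) 0, 6, 2, 4, 1, 5, 3 — all 7 distinct ✓
  L1 = 1: L2 entries (in reading order) 3, 4, 6, 0, 5, 2, 1 — all 7 distinct ✓
  L1 = 2: L2 entries (in reading order) 1, 0, 4, 3, 2, 6, 5 — all 7 distinct ✓
  L1 = 3: L2 entries (in reading order) 6, 5, 1, 2, 0, 3, 4 — all 7 distinct ✓
  L1 = 4: L2 entries (in reading order) 5, 3, 0, 1, 6, 4, 2 — all 7 distinct ✓
  L1 = 5: L2 entries (in reading order) 4, 2, 5, 6, 3, 1, 0 — all 7 distinct ✓
  L1 = 6: L2 entries (in reading order) 2, 1, 3, 5, 4, 0, 6 — all 7 distinct ✓
Every symbol of L1 meets every symbol of L2 exactly once, so all 49 pairs are distinct (49 of 49).
Conclusion: YES.

YES


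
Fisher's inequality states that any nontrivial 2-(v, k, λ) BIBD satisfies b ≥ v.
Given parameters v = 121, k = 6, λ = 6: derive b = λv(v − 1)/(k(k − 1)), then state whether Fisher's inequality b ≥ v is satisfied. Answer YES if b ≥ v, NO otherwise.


b = λv(v − 1)/(k(k − 1)) = 6·121·120/(6·5) = 87120/30 = 2904.
Compare with v = 121: b ≥ v, so Fisher's inequality holds.

YES


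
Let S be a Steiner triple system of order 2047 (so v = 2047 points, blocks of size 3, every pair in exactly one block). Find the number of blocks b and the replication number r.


An STS(v) is a 2-(v, 3, 1) BIBD: block size k = 3, λ = 1.
Replication: r(k − 1) = λ(v − 1) ⇒ r·2 = 2047 − 1 = 2046 ⇒ r = 1023.
Block count: bk = vr ⇒ b·3 = 2047·1023 = 2094081 ⇒ b = 698027.

r = 1023, b = 698027.


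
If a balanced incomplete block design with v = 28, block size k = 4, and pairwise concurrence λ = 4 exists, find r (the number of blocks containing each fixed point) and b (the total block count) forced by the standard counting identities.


Any 2-(v, k, λ) BIBD satisfies two necessary conditions:
  (i)  Each point sits in r blocks, and counting incidences through any fixed point gives r(k − 1) = λ(v − 1), so r = λ(v − 1)/(k − 1).
  (ii) Total incidences bk = vr, so b = vr/k.
Step 1: r = λ(v − 1)/(k − 1) = 4·(28 − 1)/(4 − 1) = 4·27/3 = 108/3 = 36.
Step 2: b = vr/k = 28·36/4 = 1008/4 = 252.
Check integrality: r = 36 ∈ Z ✓, b = 252 ∈ Z ✓.
(These identities are necessary conditions: they determine r and b for any design with these parameters, but do not by themselves prove that one exists.)

r = 36, b = 252.


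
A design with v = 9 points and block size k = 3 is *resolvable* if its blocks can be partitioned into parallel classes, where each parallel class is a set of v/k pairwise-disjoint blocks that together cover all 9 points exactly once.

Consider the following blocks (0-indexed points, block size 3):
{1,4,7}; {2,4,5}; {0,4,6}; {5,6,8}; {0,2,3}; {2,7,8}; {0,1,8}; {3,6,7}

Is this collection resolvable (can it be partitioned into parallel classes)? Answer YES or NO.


v = 9, block size k = 3, number of blocks = 8.
For resolvability, blocks must partition into parallel classes of size v/k = 3.
Total blocks must therefore be a multiple of 3: 8 = 3·2 + 2 ⇒ not divisible ✗.
Resolvable? NO.

NO


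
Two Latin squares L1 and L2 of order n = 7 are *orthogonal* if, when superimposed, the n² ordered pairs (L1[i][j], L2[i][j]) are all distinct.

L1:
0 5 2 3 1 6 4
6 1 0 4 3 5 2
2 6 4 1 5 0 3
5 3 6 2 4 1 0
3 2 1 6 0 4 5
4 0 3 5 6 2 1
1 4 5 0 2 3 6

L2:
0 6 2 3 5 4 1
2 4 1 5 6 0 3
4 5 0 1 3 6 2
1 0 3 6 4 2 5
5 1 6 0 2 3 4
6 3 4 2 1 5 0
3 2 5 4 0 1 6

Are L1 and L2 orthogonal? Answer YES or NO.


Form the n² = 49 superimposed pairs (L1[i][j], L2[i][j]), row by row (rows and columns indexed from 0):
row 0: (0,0) (5,6) (2,2) (3,3) (1,5) (6,4) (4,1)
row 1: (6,2) (1,4) (0,1) (4,5) (3,6) (5,0) (2,3)
row 2: (2,4) (6,5) (4,0) (1,1) (5,3) (0,6) (3,2)
row 3: (5,1) (3,0) (6,3) (2,6) (4,4) (1,2) (0,5)
row 4: (3,5) (2,1) (1,6) (6,0) (0,2) (4,3) (5,4)
row 5: (4,6) (0,3) (3,4) (5,2) (6,1) (2,5) (1,0)
row 6: (1,3) (4,2) (5,5) (0,4) (2,0) (3,1) (6,6)
Orthogonality requires all 49 pairs distinct.
Check by first coordinate: for each symbol s of L1, list the L2 entries in the n cells where L1 = s; they must all differ.
  L1 = 0: L2 entries (in reading order) 0, 1, 6, 5, 2, 3, 4 — all 7 distinct ✓
  L1 = 1: L2 entries (in reading order) 5, 4, 1, 2, 6, 0, 3 — all 7 distinct ✓
  L1 = 2: L2 entries (in reading order) 2, 3, 4, 6, 1, 5, 0 — all 7 distinct ✓
  L1 = 3: L2 entries (in reading order) 3, 6, 2, 0, 5, 4, 1 — all 7 distinct ✓
  L1 = 4: L2 entries (in reading order) 1, 5, 0, 4, 3, 6, 2 — all 7 distinct ✓
  L1 = 5: L2 entries (in reading order) 6, 0, 3, 1, 4, 2, 5 — all 7 distinct ✓
  L1 = 6: L2 entries (in reading order) 4, 2, 5, 3, 0, 1, 6 — all 7 distinct ✓
Every symbol of L1 meets every symbol of L2 exactly once, so all 49 pairs are distinct (49 of 49).
Conclusion: YES.

YES


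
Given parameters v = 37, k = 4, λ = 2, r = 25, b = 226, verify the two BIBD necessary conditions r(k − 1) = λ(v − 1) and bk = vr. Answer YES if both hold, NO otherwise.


Condition (i): r(k − 1) = 25·3 = 75; λ(v − 1) = 2·36 = 72. Match? NO.
Condition (ii): bk = 226·4 = 904; vr = 37·25 = 925. Match? NO.
Both conditions hold? NO.

NO


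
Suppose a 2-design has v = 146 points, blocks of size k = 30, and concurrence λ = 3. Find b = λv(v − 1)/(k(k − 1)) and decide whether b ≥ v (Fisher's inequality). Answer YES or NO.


b = λv(v − 1)/(k(k − 1)) = 3·146·145/(30·29) = 63510/870 = 73.
Compare with v = 146: b < v, so Fisher's inequality fails.

NO


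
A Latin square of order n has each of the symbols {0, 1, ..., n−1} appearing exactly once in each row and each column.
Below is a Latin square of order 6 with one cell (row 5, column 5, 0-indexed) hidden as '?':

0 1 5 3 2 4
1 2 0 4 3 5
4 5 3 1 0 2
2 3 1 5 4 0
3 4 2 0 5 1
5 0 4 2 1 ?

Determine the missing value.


Row 5 contains symbols [0, 1, 2, 4, 5] — missing [3].
Column 5 contains symbols [0, 1, 2, 4, 5] — missing [3].
The missing symbol must appear in both missing sets; intersection = [3].
Therefore the hidden value is 3.

Missing value = 3.
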